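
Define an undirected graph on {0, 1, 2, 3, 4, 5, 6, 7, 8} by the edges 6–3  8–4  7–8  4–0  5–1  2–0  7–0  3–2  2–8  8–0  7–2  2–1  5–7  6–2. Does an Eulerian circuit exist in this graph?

Yes

Degrees: 0:4, 1:2, 2:6, 3:2, 4:2, 5:2, 6:2, 7:4, 8:4
Every vertex has even degree and the edges form a single connected piece, so an Eulerian circuit exists.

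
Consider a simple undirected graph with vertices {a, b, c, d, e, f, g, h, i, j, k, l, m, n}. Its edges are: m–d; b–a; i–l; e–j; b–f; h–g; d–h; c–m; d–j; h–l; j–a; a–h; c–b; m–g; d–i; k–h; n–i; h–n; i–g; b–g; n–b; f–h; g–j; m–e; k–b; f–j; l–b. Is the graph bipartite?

Color {b, h, i, j, m} black and {a, c, d, e, f, g, k, l, n} white. No edge joins two same-colored vertices, so the graph is bipartite.

Yes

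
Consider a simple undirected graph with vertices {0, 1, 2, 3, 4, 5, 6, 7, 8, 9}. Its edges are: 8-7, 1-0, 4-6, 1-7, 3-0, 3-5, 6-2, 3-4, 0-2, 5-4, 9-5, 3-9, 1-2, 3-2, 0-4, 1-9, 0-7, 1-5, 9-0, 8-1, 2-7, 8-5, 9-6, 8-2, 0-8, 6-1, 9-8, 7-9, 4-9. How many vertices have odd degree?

Degrees: 0:7, 1:7, 2:6, 3:5, 4:5, 5:5, 6:4, 7:5, 8:6, 9:8
Odd-degree vertices: 0, 1, 3, 4, 5, 7.

6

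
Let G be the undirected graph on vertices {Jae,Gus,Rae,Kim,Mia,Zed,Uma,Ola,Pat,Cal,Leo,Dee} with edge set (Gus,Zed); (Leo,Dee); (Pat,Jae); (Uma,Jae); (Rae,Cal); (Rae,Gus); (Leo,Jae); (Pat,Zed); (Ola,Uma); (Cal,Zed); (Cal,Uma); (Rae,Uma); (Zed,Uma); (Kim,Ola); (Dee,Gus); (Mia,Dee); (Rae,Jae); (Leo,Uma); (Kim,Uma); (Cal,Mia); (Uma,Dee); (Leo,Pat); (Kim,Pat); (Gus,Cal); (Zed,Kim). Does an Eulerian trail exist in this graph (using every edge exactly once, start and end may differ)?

Yes

Degrees: Jae:4, Gus:4, Rae:4, Kim:4, Mia:2, Zed:5, Uma:8, Ola:2, Pat:4, Cal:5, Leo:4, Dee:4
Odd-degree vertices: Zed, Cal (2 total).
The non-isolated vertices are connected and exactly 2 have odd degree, so an Eulerian trail exists (from Zed to Cal).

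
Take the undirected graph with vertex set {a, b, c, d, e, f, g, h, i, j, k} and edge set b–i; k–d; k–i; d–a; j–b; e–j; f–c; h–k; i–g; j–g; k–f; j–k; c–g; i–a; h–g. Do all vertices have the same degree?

Degrees: a:2, b:2, c:2, d:2, e:1, f:2, g:4, h:2, i:4, j:4, k:5
Degrees are not all equal (e.g. deg(e)=1 but deg(k)=5); not regular.

No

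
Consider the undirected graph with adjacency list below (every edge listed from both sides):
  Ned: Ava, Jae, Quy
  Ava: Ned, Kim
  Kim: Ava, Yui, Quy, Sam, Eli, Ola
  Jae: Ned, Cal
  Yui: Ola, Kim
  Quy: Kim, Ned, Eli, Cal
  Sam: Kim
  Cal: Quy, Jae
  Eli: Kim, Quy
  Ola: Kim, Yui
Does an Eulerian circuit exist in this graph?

No

Degrees: Ned:3, Ava:2, Kim:6, Jae:2, Yui:2, Quy:4, Sam:1, Cal:2, Eli:2, Ola:2
Ned, Sam have odd degree; an Eulerian circuit needs every degree to be even, so none exists.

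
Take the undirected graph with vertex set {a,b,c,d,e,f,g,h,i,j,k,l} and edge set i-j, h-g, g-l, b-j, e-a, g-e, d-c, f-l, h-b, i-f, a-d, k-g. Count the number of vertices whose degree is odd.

Degrees: a:2, b:2, c:1, d:2, e:2, f:2, g:4, h:2, i:2, j:2, k:1, l:2
Odd-degree vertices: c, k.

2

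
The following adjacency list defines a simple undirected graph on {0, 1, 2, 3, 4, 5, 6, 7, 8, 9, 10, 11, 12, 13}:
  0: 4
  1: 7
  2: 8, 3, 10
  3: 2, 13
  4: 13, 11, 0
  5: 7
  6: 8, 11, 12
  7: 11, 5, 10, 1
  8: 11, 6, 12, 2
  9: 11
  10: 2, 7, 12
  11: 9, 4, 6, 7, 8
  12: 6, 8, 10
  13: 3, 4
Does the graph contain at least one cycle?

Yes

The graph has 14 vertices, 18 edges, and 1 connected component.
One cycle is 4-11-6-12-10-2-3-13-4.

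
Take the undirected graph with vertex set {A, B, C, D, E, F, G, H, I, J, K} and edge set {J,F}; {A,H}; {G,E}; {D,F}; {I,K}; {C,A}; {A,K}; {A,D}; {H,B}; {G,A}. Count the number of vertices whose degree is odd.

6

Degrees: A:5, B:1, C:1, D:2, E:1, F:2, G:2, H:2, I:1, J:1, K:2
Odd-degree vertices: A, B, C, E, I, J.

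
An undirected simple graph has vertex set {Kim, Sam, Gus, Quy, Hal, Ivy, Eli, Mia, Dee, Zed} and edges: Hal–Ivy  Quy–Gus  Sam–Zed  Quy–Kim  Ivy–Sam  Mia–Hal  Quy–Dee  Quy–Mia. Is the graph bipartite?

Yes

Color {Sam, Quy, Hal, Eli} black and {Kim, Gus, Ivy, Mia, Dee, Zed} white. No edge joins two same-colored vertices, so the graph is bipartite.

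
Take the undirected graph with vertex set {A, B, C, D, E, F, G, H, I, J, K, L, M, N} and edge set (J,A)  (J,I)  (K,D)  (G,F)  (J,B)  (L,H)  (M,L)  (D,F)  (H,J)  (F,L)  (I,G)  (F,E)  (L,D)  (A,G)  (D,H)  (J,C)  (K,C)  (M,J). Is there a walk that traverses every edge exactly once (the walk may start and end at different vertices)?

No

Degrees: A:2, B:1, C:2, D:4, E:1, F:4, G:3, H:3, I:2, J:6, K:2, L:4, M:2, N:0
Odd-degree vertices: B, E, G, H (4 total).
With 4 odd-degree vertices (more than two), no single trail can use every edge.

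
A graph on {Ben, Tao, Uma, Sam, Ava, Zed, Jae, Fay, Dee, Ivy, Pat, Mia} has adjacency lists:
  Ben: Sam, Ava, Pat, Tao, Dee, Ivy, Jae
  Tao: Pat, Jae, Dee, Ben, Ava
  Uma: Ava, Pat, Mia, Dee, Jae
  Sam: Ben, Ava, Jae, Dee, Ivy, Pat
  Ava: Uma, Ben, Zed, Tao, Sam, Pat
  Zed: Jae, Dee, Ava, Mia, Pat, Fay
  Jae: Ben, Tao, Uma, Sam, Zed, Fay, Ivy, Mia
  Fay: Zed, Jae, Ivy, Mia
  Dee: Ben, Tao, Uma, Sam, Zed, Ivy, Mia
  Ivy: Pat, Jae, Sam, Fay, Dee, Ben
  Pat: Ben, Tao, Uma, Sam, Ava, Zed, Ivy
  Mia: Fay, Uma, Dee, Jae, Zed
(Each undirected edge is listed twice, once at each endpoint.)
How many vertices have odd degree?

Degrees: Ben:7, Tao:5, Uma:5, Sam:6, Ava:6, Zed:6, Jae:8, Fay:4, Dee:7, Ivy:6, Pat:7, Mia:5
Odd-degree vertices: Ben, Tao, Uma, Dee, Pat, Mia.

6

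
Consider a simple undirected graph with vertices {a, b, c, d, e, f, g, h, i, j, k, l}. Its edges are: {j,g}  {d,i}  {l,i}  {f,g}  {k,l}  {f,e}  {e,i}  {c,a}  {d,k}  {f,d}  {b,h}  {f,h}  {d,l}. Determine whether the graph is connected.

No

Component: {a, c}
Component: {b, d, e, f, g, h, i, j, k, l}
No edge joins these 2 groups, so the graph is disconnected.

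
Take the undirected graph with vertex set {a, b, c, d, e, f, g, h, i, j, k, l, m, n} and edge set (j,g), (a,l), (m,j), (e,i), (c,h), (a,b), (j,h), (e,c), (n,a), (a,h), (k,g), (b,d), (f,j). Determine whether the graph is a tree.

Yes

|V| = 14, |E| = 13.
It is connected with exactly 13 edges, hence acyclic — it is a tree.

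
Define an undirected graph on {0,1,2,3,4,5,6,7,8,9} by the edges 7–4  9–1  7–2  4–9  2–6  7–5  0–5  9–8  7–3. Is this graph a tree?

|V| = 10, |E| = 9.
It is connected with exactly 9 edges, hence acyclic — it is a tree.

Yes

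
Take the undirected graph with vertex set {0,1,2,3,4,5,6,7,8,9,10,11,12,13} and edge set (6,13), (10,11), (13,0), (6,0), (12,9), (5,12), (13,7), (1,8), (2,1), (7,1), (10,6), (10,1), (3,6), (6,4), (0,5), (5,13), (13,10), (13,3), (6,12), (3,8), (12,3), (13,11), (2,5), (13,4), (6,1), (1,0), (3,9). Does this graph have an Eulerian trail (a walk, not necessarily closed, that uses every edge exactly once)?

Yes

Degrees: 0:4, 1:6, 2:2, 3:5, 4:2, 5:4, 6:7, 7:2, 8:2, 9:2, 10:4, 11:2, 12:4, 13:8
Odd-degree vertices: 3, 6 (2 total).
With 2 odd-degree vertices and all edges in one connected piece, an Eulerian trail exists (from 3 to 6).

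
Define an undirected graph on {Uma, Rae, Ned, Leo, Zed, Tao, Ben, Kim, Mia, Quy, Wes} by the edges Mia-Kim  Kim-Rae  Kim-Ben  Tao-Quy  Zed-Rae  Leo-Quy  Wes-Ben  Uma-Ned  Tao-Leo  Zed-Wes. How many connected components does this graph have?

3

Component: {Uma, Ned}
Component: {Leo, Tao, Quy}
Component: {Rae, Zed, Ben, Kim, Mia, Wes}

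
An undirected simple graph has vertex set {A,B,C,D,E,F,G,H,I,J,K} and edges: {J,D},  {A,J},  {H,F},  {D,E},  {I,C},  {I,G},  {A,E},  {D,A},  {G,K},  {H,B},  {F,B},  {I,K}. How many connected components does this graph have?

Component: {B, F, H}
Component: {A, D, E, J}
Component: {C, G, I, K}

3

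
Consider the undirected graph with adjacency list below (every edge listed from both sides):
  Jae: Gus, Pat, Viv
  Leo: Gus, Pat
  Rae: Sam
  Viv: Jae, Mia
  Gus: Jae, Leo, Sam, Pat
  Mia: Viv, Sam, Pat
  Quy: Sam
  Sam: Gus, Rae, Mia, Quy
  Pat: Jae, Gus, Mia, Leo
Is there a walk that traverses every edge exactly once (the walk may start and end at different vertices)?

No

Degrees: Jae:3, Leo:2, Rae:1, Viv:2, Gus:4, Mia:3, Quy:1, Sam:4, Pat:4
Odd-degree vertices: Jae, Rae, Mia, Quy (4 total).
An Eulerian trail requires 0 or 2 odd-degree vertices; here there are 4.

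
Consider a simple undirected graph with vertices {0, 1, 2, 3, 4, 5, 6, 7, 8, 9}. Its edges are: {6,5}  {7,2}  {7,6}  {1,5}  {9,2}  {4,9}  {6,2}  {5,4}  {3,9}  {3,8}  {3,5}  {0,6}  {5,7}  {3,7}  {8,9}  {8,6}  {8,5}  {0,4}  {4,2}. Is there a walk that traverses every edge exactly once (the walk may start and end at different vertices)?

Yes

Degrees: 0:2, 1:1, 2:4, 3:4, 4:4, 5:6, 6:5, 7:4, 8:4, 9:4
Odd-degree vertices: 1, 6 (2 total).
With 2 odd-degree vertices and all edges in one connected piece, an Eulerian trail exists (from 1 to 6).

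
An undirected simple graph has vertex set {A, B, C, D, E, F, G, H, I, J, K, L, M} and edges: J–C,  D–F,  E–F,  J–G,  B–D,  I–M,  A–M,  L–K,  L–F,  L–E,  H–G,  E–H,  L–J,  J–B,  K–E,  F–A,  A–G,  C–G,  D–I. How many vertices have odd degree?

Degrees: A:3, B:2, C:2, D:3, E:4, F:4, G:4, H:2, I:2, J:4, K:2, L:4, M:2
Odd-degree vertices: A, D.

2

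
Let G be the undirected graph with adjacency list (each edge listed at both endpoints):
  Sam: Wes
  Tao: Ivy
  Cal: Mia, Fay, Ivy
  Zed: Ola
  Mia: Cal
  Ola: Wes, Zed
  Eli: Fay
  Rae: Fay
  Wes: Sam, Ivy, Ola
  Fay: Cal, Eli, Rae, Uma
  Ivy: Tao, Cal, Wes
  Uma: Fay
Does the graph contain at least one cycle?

No

The graph has 12 vertices, 11 edges, and 1 connected component.
Since 11 = 12 - 1, the graph is a forest and contains no cycle.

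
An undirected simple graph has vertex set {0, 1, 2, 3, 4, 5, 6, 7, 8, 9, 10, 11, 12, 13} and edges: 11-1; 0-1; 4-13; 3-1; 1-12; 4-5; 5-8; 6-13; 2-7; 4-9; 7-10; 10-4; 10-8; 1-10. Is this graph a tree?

No

The graph has 14 vertices and 14 edges.
A tree on 14 vertices has exactly 13 edges; this graph has 14, so it contains a cycle and is not a tree.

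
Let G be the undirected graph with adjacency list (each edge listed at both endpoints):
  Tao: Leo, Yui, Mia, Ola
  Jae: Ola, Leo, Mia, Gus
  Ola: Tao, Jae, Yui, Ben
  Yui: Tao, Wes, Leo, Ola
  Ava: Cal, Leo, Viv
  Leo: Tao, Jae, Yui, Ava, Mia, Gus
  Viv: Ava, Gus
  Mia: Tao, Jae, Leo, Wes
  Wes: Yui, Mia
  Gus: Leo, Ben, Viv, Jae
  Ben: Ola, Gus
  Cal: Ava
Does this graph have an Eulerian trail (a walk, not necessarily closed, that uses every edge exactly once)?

Degrees: Tao:4, Jae:4, Ola:4, Yui:4, Ava:3, Leo:6, Viv:2, Mia:4, Wes:2, Gus:4, Ben:2, Cal:1
Odd-degree vertices: Ava, Cal (2 total).
With 2 odd-degree vertices and all edges in one connected piece, an Eulerian trail exists (from Ava to Cal).

Yes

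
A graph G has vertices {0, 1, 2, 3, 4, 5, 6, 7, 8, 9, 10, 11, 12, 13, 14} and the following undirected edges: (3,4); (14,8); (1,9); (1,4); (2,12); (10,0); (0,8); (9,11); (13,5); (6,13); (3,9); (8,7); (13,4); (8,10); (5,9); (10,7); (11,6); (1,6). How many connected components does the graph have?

3

Component: {2, 12}
Component: {0, 7, 8, 10, 14}
Component: {1, 3, 4, 5, 6, 9, 11, 13}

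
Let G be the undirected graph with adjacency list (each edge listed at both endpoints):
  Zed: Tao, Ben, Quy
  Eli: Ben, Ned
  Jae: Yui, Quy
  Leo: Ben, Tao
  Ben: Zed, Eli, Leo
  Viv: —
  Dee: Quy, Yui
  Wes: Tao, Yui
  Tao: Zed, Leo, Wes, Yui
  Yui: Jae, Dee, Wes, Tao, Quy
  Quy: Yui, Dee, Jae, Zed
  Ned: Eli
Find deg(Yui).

5

Neighbors of Yui: Jae, Dee, Wes, Tao, Quy.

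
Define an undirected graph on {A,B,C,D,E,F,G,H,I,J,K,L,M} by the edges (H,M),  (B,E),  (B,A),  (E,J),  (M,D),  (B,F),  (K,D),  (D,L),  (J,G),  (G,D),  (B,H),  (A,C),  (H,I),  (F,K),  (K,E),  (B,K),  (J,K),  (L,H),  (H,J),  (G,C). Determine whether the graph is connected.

Yes

Starting from A and exploring outward reaches every vertex (A, B, C, H, K, E, F, G, I, J, L, M, D); the graph is connected.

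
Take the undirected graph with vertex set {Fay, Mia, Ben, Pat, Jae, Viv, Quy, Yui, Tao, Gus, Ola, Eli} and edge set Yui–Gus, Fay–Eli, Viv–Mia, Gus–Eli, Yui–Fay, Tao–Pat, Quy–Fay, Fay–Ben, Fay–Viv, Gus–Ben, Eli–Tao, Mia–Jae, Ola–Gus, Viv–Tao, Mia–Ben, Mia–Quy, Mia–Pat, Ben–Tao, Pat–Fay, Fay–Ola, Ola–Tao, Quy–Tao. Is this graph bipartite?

Color {Ben, Pat, Jae, Viv, Quy, Yui, Ola, Eli} black and {Fay, Mia, Tao, Gus} white. No edge joins two same-colored vertices, so the graph is bipartite.

Yes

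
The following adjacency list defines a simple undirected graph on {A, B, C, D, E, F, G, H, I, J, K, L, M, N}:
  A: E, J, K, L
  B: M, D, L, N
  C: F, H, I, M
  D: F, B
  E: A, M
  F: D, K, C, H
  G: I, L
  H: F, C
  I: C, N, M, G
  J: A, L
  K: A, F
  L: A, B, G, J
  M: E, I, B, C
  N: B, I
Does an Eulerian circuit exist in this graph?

Degrees: A:4, B:4, C:4, D:2, E:2, F:4, G:2, H:2, I:4, J:2, K:2, L:4, M:4, N:2
All degrees are even and the non-isolated vertices are connected — an Eulerian circuit exists.

Yes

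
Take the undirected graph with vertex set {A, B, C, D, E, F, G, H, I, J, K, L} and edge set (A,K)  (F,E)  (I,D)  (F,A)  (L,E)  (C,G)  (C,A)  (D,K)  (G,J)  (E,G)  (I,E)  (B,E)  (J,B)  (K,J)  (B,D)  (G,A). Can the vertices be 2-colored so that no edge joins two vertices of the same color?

No

The cycle A-C-G-A has length 3, which is odd, so the graph is not bipartite.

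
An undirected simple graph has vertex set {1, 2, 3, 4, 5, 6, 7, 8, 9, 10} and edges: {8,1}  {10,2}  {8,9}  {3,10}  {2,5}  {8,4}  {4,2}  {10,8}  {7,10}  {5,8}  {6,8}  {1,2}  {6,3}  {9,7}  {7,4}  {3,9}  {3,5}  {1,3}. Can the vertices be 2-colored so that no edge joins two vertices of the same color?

A valid 2-coloring puts {2, 3, 7, 8} on one side and {1, 4, 5, 6, 9, 10} on the other; every edge crosses between the two sides.

Yes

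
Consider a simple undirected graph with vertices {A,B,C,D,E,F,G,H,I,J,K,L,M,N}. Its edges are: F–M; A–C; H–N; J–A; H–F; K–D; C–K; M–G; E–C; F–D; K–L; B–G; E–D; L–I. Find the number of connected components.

Component: {A, B, C, D, E, F, G, H, I, J, K, L, M, N}

1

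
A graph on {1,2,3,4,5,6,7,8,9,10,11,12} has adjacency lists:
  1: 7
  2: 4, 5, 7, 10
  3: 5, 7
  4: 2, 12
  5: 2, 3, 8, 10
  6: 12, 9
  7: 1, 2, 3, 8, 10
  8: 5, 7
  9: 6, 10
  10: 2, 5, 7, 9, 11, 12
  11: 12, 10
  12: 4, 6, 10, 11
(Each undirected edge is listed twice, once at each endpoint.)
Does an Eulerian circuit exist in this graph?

No

Degrees: 1:1, 2:4, 3:2, 4:2, 5:4, 6:2, 7:5, 8:2, 9:2, 10:6, 11:2, 12:4
1, 7 have odd degree; an Eulerian circuit needs every degree to be even, so none exists.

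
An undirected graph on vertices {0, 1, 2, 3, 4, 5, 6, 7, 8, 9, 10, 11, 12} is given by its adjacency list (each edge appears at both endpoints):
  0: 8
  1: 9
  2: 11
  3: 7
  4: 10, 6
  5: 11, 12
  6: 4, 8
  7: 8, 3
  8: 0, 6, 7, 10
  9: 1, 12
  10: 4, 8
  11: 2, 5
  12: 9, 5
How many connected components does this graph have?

Component: {1, 2, 5, 9, 11, 12}
Component: {0, 3, 4, 6, 7, 8, 10}

2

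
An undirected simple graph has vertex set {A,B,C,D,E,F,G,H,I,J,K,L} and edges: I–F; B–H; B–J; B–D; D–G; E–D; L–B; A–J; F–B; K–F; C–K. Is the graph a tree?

Yes

|V| = 12, |E| = 11.
It is connected with exactly 11 edges, hence acyclic — it is a tree.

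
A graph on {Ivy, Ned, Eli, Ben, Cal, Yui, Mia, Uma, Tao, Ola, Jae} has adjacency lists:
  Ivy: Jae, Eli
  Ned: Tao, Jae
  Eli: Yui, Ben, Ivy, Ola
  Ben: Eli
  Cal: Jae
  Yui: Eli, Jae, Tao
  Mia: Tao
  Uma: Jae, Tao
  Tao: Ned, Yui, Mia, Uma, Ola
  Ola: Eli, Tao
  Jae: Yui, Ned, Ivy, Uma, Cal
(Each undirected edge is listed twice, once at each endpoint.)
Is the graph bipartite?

A valid 2-coloring puts {Eli, Tao, Jae} on one side and {Ivy, Ned, Ben, Cal, Yui, Mia, Uma, Ola} on the other; every edge crosses between the two sides.

Yes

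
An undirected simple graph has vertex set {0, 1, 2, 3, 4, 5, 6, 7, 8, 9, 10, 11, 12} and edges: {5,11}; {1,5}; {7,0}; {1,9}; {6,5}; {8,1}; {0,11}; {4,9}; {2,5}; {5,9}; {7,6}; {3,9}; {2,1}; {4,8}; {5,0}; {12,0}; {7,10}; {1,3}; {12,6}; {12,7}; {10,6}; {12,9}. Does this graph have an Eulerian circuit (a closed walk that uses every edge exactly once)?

Degrees: 0:4, 1:5, 2:2, 3:2, 4:2, 5:6, 6:4, 7:4, 8:2, 9:5, 10:2, 11:2, 12:4
1, 9 have odd degree; an Eulerian circuit needs every degree to be even, so none exists.

No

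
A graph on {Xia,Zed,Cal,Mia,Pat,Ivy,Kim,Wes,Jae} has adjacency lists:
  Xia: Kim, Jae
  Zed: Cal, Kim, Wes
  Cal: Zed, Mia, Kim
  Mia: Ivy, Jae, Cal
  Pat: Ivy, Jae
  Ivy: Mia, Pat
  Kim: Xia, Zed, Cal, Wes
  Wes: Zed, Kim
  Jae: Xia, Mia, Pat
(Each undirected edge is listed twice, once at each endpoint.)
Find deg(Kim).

Neighbors of Kim: Xia, Zed, Cal, Wes.

4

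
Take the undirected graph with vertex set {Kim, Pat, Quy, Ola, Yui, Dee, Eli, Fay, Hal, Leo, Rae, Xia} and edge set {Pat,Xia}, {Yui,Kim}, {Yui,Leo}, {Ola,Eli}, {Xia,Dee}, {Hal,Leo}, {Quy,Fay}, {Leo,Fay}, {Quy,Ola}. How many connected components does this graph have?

3

Component: {Rae}
Component: {Pat, Dee, Xia}
Component: {Kim, Quy, Ola, Yui, Eli, Fay, Hal, Leo}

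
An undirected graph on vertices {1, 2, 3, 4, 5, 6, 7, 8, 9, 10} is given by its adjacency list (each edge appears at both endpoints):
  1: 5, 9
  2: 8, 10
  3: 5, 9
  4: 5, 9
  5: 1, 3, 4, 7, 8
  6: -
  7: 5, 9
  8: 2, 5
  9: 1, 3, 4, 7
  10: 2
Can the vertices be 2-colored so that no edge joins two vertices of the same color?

Yes

A valid 2-coloring puts {2, 5, 6, 9} on one side and {1, 3, 4, 7, 8, 10} on the other; every edge crosses between the two sides.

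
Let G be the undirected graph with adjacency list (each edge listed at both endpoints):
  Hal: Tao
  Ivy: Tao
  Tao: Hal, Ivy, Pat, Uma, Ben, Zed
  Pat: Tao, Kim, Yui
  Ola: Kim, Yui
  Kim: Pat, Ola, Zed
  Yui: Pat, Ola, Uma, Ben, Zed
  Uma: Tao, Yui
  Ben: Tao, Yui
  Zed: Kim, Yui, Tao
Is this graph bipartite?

Yes

Color {Tao, Kim, Yui} black and {Hal, Ivy, Pat, Ola, Uma, Ben, Zed} white. No edge joins two same-colored vertices, so the graph is bipartite.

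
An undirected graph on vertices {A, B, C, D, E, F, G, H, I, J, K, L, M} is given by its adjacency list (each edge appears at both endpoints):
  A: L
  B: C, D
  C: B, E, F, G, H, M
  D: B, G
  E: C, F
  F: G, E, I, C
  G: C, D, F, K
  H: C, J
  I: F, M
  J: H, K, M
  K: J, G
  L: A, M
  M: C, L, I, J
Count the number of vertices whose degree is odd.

2

Degrees: A:1, B:2, C:6, D:2, E:2, F:4, G:4, H:2, I:2, J:3, K:2, L:2, M:4
Odd-degree vertices: A, J.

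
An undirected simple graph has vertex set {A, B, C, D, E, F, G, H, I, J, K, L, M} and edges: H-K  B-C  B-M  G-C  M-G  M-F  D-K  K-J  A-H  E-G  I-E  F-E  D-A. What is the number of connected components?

Component: {L}
Component: {A, D, H, J, K}
Component: {B, C, E, F, G, I, M}

3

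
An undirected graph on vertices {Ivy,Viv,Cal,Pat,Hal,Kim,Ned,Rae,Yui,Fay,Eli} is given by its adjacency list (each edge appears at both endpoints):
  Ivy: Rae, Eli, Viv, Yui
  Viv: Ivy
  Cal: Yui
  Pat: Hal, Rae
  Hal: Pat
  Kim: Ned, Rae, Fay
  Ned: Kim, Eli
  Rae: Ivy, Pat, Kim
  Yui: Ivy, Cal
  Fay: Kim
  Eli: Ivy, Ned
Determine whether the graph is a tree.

|V| = 11, |E| = 11.
Connected but with 11 > 10 edges, so it has a cycle and is not a tree.

No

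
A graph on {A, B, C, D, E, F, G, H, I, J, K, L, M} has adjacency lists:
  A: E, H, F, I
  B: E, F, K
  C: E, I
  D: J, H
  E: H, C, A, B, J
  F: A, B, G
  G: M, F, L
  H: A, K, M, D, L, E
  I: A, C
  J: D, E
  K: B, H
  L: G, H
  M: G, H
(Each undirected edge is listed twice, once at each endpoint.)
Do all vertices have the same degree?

No

Degrees: A:4, B:3, C:2, D:2, E:5, F:3, G:3, H:6, I:2, J:2, K:2, L:2, M:2
Degrees are not all equal (e.g. deg(C)=2 but deg(H)=6); not regular.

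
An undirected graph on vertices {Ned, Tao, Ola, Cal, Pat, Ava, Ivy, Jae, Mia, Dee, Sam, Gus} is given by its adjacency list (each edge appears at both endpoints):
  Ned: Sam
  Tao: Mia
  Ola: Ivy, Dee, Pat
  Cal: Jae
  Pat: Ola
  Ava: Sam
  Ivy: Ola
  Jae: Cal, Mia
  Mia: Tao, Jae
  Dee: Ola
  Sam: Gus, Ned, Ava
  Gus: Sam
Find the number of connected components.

3

Component: {Ned, Ava, Sam, Gus}
Component: {Tao, Cal, Jae, Mia}
Component: {Ola, Pat, Ivy, Dee}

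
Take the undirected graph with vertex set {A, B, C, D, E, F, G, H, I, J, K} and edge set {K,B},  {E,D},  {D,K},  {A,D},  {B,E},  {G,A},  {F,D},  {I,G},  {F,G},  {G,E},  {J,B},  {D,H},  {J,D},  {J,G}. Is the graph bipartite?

Yes

Color {B, C, D, G} black and {A, E, F, H, I, J, K} white. No edge joins two same-colored vertices, so the graph is bipartite.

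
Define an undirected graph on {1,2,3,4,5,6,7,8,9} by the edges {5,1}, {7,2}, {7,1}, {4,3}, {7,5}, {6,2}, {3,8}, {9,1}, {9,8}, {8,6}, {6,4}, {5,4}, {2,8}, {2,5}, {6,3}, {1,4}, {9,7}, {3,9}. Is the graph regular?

Yes

Degrees: 1:4, 2:4, 3:4, 4:4, 5:4, 6:4, 7:4, 8:4, 9:4
Every vertex has degree 4, so the graph is 4-regular.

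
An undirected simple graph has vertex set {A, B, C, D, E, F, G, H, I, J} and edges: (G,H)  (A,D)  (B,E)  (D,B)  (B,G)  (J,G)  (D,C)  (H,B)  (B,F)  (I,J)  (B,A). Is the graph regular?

No

Degrees: A:2, B:6, C:1, D:3, E:1, F:1, G:3, H:2, I:1, J:2
Vertex C has degree 1 while B has degree 6, so the graph is not regular.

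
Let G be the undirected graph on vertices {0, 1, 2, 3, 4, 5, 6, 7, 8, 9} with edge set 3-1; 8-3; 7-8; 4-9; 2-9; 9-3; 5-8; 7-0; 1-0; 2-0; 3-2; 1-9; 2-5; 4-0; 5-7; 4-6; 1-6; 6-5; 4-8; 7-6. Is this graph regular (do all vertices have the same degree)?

Yes

Degrees: 0:4, 1:4, 2:4, 3:4, 4:4, 5:4, 6:4, 7:4, 8:4, 9:4
All degrees equal 4; the graph is regular.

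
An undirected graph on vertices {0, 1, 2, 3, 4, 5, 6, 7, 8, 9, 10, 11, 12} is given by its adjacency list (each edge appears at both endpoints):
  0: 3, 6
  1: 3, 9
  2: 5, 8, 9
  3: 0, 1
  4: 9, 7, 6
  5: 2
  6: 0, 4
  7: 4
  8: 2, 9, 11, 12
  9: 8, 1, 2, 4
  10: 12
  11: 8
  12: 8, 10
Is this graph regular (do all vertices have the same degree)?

Degrees: 0:2, 1:2, 2:3, 3:2, 4:3, 5:1, 6:2, 7:1, 8:4, 9:4, 10:1, 11:1, 12:2
Degrees are not all equal (e.g. deg(5)=1 but deg(8)=4); not regular.

No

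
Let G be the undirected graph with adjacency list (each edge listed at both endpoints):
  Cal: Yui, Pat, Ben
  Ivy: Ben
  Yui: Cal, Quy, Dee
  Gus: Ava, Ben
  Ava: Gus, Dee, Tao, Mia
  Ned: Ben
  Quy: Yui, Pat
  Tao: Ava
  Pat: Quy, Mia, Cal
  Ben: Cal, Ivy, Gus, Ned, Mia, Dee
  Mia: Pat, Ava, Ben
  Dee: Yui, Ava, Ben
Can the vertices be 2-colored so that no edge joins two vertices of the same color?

Yes

Color {Yui, Ava, Pat, Ben} black and {Cal, Ivy, Gus, Ned, Quy, Tao, Mia, Dee} white. No edge joins two same-colored vertices, so the graph is bipartite.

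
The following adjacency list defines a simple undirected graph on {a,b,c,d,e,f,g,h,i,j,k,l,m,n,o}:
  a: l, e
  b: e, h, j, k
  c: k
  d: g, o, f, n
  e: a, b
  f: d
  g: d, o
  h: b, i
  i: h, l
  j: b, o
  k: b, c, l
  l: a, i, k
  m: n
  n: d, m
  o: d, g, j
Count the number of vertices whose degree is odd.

6

Degrees: a:2, b:4, c:1, d:4, e:2, f:1, g:2, h:2, i:2, j:2, k:3, l:3, m:1, n:2, o:3
Odd-degree vertices: c, f, k, l, m, o.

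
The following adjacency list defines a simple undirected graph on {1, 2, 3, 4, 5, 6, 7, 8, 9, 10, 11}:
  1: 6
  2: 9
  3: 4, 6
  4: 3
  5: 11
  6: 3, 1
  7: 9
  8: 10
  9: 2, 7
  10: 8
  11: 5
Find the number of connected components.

4

Component: {5, 11}
Component: {8, 10}
Component: {2, 7, 9}
Component: {1, 3, 4, 6}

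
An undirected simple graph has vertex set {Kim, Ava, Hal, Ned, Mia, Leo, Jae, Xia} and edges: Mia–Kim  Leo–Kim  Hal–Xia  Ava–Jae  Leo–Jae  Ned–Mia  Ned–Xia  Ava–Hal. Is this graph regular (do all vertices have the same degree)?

Degrees: Kim:2, Ava:2, Hal:2, Ned:2, Mia:2, Leo:2, Jae:2, Xia:2
All degrees equal 2; the graph is regular.

Yes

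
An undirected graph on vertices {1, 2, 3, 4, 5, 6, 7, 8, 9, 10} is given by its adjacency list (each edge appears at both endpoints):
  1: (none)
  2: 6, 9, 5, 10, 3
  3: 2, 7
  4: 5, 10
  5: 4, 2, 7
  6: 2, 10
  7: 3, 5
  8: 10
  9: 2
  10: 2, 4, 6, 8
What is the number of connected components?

Component: {1}
Component: {2, 3, 4, 5, 6, 7, 8, 9, 10}

2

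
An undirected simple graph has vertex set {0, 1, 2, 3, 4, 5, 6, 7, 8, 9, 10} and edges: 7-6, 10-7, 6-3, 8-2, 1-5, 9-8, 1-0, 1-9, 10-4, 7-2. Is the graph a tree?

The graph has 11 vertices and 10 edges.
It is connected with exactly 10 edges, hence acyclic — it is a tree.

Yes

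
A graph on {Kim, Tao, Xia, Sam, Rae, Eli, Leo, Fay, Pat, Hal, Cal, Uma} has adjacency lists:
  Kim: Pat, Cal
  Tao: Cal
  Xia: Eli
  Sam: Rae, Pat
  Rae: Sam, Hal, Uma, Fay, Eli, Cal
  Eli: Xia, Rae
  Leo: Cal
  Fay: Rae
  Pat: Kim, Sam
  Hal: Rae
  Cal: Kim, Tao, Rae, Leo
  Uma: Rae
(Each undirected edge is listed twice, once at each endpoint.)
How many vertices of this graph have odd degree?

Degrees: Kim:2, Tao:1, Xia:1, Sam:2, Rae:6, Eli:2, Leo:1, Fay:1, Pat:2, Hal:1, Cal:4, Uma:1
Odd-degree vertices: Tao, Xia, Leo, Fay, Hal, Uma.

6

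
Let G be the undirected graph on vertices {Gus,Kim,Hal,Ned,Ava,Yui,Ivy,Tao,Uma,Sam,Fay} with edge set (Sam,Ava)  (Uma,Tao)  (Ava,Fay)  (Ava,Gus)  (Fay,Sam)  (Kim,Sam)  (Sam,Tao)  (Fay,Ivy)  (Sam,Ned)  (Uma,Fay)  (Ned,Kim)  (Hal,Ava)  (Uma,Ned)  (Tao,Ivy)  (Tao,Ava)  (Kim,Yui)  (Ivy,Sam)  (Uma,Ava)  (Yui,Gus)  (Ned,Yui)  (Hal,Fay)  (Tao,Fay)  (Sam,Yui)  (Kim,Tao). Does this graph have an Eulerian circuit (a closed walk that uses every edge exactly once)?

No

Degrees: Gus:2, Kim:4, Hal:2, Ned:4, Ava:6, Yui:4, Ivy:3, Tao:6, Uma:4, Sam:7, Fay:6
Vertices with odd degree: Ivy, Sam. An Eulerian circuit requires all degrees even.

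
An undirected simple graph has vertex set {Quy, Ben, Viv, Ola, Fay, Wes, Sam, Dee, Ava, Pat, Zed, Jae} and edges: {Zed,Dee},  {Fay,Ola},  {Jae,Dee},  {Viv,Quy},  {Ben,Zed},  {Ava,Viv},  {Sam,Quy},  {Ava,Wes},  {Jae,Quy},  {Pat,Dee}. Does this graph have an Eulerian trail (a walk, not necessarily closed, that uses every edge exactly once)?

Degrees: Quy:3, Ben:1, Viv:2, Ola:1, Fay:1, Wes:1, Sam:1, Dee:3, Ava:2, Pat:1, Zed:2, Jae:2
Odd-degree vertices: Quy, Ben, Ola, Fay, Wes, Sam, Dee, Pat (8 total).
With 8 odd-degree vertices (more than two), no single trail can use every edge.

No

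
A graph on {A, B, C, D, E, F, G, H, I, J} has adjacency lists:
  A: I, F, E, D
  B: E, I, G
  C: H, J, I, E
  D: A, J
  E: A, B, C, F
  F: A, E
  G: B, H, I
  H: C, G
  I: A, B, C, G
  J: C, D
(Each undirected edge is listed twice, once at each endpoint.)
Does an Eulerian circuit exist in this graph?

Degrees: A:4, B:3, C:4, D:2, E:4, F:2, G:3, H:2, I:4, J:2
Vertices with odd degree: B, G. An Eulerian circuit requires all degrees even.

No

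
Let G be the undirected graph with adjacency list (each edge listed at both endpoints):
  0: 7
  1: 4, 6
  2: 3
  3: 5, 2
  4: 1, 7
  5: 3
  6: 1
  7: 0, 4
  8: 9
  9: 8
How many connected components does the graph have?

3

Component: {8, 9}
Component: {2, 3, 5}
Component: {0, 1, 4, 6, 7}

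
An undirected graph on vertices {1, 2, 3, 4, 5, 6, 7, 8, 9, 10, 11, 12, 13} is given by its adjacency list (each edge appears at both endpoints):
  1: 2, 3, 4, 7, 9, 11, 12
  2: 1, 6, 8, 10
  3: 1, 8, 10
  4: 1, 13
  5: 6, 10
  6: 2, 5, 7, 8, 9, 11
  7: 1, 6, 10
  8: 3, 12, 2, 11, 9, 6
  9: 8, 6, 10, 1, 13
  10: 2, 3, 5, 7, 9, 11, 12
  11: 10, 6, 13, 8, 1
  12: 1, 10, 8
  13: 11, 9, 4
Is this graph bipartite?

The cycle 8-6-11-8 has length 3, which is odd, so the graph is not bipartite.

No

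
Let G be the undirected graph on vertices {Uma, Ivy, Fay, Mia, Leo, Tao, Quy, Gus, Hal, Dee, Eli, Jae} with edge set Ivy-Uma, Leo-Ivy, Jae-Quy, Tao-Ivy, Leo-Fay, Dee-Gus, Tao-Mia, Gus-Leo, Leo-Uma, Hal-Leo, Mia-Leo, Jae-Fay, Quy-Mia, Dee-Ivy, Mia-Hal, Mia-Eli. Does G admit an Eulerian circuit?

No

Degrees: Uma:2, Ivy:4, Fay:2, Mia:5, Leo:6, Tao:2, Quy:2, Gus:2, Hal:2, Dee:2, Eli:1, Jae:2
Mia, Eli have odd degree; an Eulerian circuit needs every degree to be even, so none exists.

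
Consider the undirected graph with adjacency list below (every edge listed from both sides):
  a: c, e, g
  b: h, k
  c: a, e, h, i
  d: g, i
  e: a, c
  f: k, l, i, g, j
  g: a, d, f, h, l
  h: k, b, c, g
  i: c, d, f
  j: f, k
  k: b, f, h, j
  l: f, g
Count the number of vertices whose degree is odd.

Degrees: a:3, b:2, c:4, d:2, e:2, f:5, g:5, h:4, i:3, j:2, k:4, l:2
Odd-degree vertices: a, f, g, i.

4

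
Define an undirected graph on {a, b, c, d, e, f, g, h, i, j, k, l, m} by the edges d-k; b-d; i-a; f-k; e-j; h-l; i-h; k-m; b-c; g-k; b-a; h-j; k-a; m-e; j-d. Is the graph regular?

No

Degrees: a:3, b:3, c:1, d:3, e:2, f:1, g:1, h:3, i:2, j:3, k:5, l:1, m:2
Vertex c has degree 1 while k has degree 5, so the graph is not regular.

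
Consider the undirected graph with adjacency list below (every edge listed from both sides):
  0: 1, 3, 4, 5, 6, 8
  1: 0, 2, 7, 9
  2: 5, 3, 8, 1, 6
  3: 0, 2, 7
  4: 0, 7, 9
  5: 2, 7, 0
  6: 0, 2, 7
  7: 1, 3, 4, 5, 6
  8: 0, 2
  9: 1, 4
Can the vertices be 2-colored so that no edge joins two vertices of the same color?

Partition the vertices as {1, 3, 4, 5, 6, 8} vs {0, 2, 7, 9}. Each listed edge has one endpoint in each part, so the graph is bipartite.

Yes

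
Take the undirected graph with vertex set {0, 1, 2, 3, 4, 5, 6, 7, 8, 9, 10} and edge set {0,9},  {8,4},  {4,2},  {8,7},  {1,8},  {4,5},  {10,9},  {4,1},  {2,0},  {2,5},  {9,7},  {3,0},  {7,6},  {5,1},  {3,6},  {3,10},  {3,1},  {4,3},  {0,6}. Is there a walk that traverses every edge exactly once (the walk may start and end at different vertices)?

No

Degrees: 0:4, 1:4, 2:3, 3:5, 4:5, 5:3, 6:3, 7:3, 8:3, 9:3, 10:2
Odd-degree vertices: 2, 3, 4, 5, 6, 7, 8, 9 (8 total).
An Eulerian trail requires 0 or 2 odd-degree vertices; here there are 8.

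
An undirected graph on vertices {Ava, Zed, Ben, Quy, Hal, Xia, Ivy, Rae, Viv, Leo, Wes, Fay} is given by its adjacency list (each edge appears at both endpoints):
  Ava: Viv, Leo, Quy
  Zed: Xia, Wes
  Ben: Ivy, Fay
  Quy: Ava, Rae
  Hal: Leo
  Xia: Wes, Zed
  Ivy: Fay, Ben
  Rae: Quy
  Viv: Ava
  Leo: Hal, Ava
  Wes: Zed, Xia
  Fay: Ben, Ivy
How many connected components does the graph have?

Component: {Zed, Xia, Wes}
Component: {Ben, Ivy, Fay}
Component: {Ava, Quy, Hal, Rae, Viv, Leo}

3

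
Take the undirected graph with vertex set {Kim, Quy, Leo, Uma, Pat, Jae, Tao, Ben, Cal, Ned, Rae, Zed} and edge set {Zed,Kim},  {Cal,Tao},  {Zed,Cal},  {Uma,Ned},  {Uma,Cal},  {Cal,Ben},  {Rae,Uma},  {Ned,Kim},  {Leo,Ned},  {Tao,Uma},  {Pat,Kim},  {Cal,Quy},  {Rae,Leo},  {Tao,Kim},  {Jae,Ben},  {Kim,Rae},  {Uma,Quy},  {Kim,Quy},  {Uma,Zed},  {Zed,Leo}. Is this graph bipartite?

No

Cal-Uma-Zed-Cal is an odd cycle (length 3), and a bipartite graph can contain only even cycles.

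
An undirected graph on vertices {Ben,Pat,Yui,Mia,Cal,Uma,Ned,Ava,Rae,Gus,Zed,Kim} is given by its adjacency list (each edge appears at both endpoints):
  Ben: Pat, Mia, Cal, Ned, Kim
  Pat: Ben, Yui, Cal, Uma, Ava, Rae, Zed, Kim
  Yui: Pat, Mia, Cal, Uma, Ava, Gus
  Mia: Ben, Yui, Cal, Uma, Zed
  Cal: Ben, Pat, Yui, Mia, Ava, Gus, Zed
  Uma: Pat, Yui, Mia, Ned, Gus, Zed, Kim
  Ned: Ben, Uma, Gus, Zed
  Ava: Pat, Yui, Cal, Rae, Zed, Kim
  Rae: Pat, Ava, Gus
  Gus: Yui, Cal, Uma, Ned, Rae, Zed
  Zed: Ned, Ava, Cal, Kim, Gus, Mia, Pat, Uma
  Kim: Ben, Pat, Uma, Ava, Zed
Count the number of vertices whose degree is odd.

6

Degrees: Ben:5, Pat:8, Yui:6, Mia:5, Cal:7, Uma:7, Ned:4, Ava:6, Rae:3, Gus:6, Zed:8, Kim:5
Odd-degree vertices: Ben, Mia, Cal, Uma, Rae, Kim.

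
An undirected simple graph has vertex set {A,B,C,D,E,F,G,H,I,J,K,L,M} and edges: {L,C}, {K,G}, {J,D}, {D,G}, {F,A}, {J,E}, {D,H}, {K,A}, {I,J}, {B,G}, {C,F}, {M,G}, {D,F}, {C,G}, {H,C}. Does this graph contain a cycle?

The graph has 13 vertices, 15 edges, and 1 connected component.
One cycle is F-C-G-D-F.

Yes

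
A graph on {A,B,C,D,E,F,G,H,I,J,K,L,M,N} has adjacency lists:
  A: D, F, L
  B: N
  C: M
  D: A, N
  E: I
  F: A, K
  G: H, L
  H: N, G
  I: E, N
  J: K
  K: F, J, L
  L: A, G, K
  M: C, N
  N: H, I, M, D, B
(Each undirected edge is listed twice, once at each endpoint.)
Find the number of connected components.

Component: {A, B, C, D, E, F, G, H, I, J, K, L, M, N}

1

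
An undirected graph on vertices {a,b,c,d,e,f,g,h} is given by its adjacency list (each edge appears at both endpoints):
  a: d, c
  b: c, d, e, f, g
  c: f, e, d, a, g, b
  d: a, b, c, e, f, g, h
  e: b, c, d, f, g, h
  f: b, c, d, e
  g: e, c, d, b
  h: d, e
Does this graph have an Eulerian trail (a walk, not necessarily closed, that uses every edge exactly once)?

Degrees: a:2, b:5, c:6, d:7, e:6, f:4, g:4, h:2
Odd-degree vertices: b, d (2 total).
The non-isolated vertices are connected and exactly 2 have odd degree, so an Eulerian trail exists (from b to d).

Yes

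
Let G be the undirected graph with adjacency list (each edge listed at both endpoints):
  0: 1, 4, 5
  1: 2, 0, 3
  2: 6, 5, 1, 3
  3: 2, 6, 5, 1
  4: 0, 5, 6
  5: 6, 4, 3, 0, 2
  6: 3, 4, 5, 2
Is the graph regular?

Degrees: 0:3, 1:3, 2:4, 3:4, 4:3, 5:5, 6:4
Vertex 0 has degree 3 while 5 has degree 5, so the graph is not regular.

No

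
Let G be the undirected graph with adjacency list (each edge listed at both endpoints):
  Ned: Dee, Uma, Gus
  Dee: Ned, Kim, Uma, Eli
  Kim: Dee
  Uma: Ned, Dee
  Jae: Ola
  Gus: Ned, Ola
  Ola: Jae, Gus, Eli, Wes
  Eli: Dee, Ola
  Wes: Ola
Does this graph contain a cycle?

|V| = 9, |E| = 10, number of components = 1.
One cycle is Ned-Gus-Ola-Eli-Dee-Ned.

Yes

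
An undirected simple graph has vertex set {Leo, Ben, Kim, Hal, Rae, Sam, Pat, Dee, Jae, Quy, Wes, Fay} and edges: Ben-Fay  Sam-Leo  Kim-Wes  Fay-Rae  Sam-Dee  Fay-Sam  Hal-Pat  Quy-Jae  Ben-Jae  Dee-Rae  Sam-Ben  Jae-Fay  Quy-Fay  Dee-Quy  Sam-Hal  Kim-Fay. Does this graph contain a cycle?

Yes

The graph has 12 vertices, 16 edges, and 1 connected component.
One cycle is Sam-Fay-Rae-Dee-Sam.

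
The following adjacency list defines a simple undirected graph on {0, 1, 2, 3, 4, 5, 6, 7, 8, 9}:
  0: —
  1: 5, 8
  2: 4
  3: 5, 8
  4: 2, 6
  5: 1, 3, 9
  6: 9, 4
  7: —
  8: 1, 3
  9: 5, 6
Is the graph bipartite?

Partition the vertices as {0, 2, 5, 6, 7, 8} vs {1, 3, 4, 9}. Each listed edge has one endpoint in each part, so the graph is bipartite.

Yes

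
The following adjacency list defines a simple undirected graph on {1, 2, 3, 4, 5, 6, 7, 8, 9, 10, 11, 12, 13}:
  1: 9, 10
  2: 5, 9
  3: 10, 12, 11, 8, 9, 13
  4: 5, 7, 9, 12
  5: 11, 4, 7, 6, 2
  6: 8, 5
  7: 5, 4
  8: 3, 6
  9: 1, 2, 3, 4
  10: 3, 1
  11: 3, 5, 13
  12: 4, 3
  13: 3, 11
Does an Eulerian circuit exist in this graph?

Degrees: 1:2, 2:2, 3:6, 4:4, 5:5, 6:2, 7:2, 8:2, 9:4, 10:2, 11:3, 12:2, 13:2
5, 11 have odd degree; an Eulerian circuit needs every degree to be even, so none exists.

No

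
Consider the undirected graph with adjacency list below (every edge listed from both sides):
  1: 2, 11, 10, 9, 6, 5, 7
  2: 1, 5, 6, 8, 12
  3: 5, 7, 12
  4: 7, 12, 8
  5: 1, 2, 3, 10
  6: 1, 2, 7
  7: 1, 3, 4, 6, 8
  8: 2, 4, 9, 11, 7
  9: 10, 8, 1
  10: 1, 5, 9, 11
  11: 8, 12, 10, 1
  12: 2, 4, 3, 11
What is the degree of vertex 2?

5

Neighbors of 2: 1, 5, 6, 8, 12.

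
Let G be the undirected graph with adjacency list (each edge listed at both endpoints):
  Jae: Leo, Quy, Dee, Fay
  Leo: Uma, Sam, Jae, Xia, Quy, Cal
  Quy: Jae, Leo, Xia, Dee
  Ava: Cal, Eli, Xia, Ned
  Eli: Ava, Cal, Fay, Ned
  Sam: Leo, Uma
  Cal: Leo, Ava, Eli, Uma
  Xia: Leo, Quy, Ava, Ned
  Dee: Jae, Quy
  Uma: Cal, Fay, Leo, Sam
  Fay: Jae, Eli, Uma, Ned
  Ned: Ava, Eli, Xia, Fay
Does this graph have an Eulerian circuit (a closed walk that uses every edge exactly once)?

Degrees: Jae:4, Leo:6, Quy:4, Ava:4, Eli:4, Sam:2, Cal:4, Xia:4, Dee:2, Uma:4, Fay:4, Ned:4
All degrees are even and the non-isolated vertices are connected — an Eulerian circuit exists.

Yes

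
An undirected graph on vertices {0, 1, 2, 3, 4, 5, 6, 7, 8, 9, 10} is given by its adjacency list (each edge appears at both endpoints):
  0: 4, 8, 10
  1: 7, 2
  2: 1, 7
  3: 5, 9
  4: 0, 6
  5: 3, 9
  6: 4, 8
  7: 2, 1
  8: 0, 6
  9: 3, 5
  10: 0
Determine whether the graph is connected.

Component: {1, 2, 7}
Component: {3, 5, 9}
Component: {0, 4, 6, 8, 10}
There are 3 separate components, so the graph is not connected.

No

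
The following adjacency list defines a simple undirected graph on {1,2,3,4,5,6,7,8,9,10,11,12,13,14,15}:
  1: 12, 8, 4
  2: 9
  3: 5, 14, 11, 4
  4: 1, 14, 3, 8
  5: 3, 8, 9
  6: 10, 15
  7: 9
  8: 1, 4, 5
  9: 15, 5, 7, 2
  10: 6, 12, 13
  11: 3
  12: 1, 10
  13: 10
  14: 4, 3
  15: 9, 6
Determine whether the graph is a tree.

No

|V| = 15, |E| = 18.
A tree on 15 vertices has exactly 14 edges; this graph has 18, so it contains a cycle and is not a tree.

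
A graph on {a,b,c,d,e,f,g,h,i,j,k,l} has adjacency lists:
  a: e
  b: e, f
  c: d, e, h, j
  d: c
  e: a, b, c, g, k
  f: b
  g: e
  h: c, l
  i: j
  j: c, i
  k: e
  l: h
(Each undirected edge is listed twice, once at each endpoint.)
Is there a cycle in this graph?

The graph has 12 vertices, 11 edges, and 1 connected component.
A forest on 12 vertices with 1 component has exactly 11 edges, which matches — so no cycle.

No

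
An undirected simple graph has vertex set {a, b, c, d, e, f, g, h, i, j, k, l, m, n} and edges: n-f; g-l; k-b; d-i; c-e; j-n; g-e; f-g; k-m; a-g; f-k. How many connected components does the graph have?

Component: {h}
Component: {d, i}
Component: {a, b, c, e, f, g, j, k, l, m, n}

3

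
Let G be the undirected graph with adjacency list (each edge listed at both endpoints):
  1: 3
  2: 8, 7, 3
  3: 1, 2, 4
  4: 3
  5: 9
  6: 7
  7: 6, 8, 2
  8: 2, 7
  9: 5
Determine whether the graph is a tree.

The graph has 9 vertices and 8 edges.
It splits into 2 components, so it cannot be a tree.

No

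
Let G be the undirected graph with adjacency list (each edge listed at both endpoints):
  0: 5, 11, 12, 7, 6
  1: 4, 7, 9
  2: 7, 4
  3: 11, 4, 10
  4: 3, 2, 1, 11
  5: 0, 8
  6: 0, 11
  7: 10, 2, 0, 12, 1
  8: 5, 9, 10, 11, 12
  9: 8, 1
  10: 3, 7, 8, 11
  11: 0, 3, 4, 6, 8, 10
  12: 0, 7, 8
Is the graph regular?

No

Degrees: 0:5, 1:3, 2:2, 3:3, 4:4, 5:2, 6:2, 7:5, 8:5, 9:2, 10:4, 11:6, 12:3
Degrees are not all equal (e.g. deg(2)=2 but deg(11)=6); not regular.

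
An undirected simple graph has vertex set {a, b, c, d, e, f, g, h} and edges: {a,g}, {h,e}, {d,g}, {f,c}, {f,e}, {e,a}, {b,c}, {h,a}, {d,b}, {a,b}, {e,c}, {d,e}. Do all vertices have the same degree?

Degrees: a:4, b:3, c:3, d:3, e:5, f:2, g:2, h:2
Vertex f has degree 2 while e has degree 5, so the graph is not regular.

No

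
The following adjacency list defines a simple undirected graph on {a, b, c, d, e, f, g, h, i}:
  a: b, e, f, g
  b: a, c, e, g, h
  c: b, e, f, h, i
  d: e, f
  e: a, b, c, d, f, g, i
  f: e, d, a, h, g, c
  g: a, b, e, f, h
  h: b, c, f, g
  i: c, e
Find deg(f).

6

Neighbors of f: a, c, d, e, g, h.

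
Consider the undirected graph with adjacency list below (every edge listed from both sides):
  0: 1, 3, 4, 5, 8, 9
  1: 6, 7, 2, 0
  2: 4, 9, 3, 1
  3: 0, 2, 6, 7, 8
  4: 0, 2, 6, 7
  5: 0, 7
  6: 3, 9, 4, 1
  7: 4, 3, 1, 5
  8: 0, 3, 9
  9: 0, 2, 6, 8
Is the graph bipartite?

No

The cycle 8-0-9-8 has length 3, which is odd, so the graph is not bipartite.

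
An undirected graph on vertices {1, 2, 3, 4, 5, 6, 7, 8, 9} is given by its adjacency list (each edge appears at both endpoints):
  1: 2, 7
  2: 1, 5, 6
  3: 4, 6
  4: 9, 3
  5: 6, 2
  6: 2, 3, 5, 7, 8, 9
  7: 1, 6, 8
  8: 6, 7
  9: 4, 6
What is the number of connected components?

Component: {1, 2, 3, 4, 5, 6, 7, 8, 9}

1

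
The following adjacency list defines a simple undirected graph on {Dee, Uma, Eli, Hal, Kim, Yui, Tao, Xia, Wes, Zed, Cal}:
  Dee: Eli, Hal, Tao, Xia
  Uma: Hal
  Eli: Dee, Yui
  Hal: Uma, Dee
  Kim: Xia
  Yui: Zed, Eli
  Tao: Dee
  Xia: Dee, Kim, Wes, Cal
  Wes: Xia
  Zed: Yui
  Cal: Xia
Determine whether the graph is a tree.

Yes

|V| = 11, |E| = 10.
Connected and |E| = |V| - 1, which characterizes a tree.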